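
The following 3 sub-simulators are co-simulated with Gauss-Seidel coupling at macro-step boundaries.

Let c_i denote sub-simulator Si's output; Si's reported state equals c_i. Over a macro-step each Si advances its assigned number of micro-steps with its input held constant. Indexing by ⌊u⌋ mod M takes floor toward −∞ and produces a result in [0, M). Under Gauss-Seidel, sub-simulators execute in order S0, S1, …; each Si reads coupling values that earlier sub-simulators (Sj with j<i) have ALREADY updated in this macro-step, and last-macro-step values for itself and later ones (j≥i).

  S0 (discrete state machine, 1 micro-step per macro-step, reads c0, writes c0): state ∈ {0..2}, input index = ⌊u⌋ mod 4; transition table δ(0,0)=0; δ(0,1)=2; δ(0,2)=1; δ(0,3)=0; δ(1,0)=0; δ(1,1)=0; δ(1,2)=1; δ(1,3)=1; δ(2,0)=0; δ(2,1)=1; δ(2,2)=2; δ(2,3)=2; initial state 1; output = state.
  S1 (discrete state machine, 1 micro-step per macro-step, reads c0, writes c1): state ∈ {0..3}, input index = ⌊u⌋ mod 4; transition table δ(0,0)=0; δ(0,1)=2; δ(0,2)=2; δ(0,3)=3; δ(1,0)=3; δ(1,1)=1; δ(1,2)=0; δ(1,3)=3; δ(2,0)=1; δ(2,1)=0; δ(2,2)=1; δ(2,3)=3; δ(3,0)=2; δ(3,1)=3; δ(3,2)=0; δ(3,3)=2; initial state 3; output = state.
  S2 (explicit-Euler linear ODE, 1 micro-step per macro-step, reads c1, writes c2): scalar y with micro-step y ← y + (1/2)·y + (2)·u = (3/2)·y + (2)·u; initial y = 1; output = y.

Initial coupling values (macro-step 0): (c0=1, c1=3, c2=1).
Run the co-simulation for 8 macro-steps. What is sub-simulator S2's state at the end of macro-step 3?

macro 1: S0 reads c0=1 → after 1×micro: 0; S1 reads c0=0 → after 1×micro: 2; S2 reads c1=2 → after 1×micro: 11/2 ⇒ (c0=0, c1=2, c2=11/2)
macro 2: S0 reads c0=0 → after 1×micro: 0; S1 reads c0=0 → after 1×micro: 1; S2 reads c1=1 → after 1×micro: 41/4 ⇒ (c0=0, c1=1, c2=41/4)
macro 3: S0 reads c0=0 → after 1×micro: 0; S1 reads c0=0 → after 1×micro: 3; S2 reads c1=3 → after 1×micro: 171/8 ⇒ (c0=0, c1=3, c2=171/8)
macro 4: S0 reads c0=0 → after 1×micro: 0; S1 reads c0=0 → after 1×micro: 2; S2 reads c1=2 → after 1×micro: 577/16 ⇒ (c0=0, c1=2, c2=577/16)
macro 5: S0 reads c0=0 → after 1×micro: 0; S1 reads c0=0 → after 1×micro: 1; S2 reads c1=1 → after 1×micro: 1795/32 ⇒ (c0=0, c1=1, c2=1795/32)
macro 6: S0 reads c0=0 → after 1×micro: 0; S1 reads c0=0 → after 1×micro: 3; S2 reads c1=3 → after 1×micro: 5769/64 ⇒ (c0=0, c1=3, c2=5769/64)
macro 7: S0 reads c0=0 → after 1×micro: 0; S1 reads c0=0 → after 1×micro: 2; S2 reads c1=2 → after 1×micro: 17819/128 ⇒ (c0=0, c1=2, c2=17819/128)
macro 8: S0 reads c0=0 → after 1×micro: 0; S1 reads c0=0 → after 1×micro: 1; S2 reads c1=1 → after 1×micro: 53969/256 ⇒ (c0=0, c1=1, c2=53969/256)

S2 state at macro-step 3 = 171/8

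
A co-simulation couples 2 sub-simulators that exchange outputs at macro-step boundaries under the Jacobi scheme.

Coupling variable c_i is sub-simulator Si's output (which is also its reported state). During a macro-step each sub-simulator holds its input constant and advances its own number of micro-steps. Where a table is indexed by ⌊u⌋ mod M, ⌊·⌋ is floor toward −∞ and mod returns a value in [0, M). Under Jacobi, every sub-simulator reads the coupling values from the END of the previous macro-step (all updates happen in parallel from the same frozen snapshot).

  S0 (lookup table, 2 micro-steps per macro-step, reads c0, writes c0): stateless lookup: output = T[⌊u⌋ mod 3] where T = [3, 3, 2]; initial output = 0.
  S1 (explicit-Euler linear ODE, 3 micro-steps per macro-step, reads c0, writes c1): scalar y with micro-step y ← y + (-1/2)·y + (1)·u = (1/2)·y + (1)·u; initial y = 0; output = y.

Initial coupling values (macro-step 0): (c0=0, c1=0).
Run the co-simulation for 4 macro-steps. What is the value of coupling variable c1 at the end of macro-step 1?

macro 1: S0 reads c0=0 → after 2×micro: 3; S1 reads c0=0 → after 3×micro: 0 ⇒ (c0=3, c1=0)
macro 2: S0 reads c0=3 → after 2×micro: 3; S1 reads c0=3 → after 3×micro: 21/4 ⇒ (c0=3, c1=21/4)
macro 3: S0 reads c0=3 → after 2×micro: 3; S1 reads c0=3 → after 3×micro: 189/32 ⇒ (c0=3, c1=189/32)
macro 4: S0 reads c0=3 → after 2×micro: 3; S1 reads c0=3 → after 3×micro: 1533/256 ⇒ (c0=3, c1=1533/256)

c1 at macro-step 1 = 0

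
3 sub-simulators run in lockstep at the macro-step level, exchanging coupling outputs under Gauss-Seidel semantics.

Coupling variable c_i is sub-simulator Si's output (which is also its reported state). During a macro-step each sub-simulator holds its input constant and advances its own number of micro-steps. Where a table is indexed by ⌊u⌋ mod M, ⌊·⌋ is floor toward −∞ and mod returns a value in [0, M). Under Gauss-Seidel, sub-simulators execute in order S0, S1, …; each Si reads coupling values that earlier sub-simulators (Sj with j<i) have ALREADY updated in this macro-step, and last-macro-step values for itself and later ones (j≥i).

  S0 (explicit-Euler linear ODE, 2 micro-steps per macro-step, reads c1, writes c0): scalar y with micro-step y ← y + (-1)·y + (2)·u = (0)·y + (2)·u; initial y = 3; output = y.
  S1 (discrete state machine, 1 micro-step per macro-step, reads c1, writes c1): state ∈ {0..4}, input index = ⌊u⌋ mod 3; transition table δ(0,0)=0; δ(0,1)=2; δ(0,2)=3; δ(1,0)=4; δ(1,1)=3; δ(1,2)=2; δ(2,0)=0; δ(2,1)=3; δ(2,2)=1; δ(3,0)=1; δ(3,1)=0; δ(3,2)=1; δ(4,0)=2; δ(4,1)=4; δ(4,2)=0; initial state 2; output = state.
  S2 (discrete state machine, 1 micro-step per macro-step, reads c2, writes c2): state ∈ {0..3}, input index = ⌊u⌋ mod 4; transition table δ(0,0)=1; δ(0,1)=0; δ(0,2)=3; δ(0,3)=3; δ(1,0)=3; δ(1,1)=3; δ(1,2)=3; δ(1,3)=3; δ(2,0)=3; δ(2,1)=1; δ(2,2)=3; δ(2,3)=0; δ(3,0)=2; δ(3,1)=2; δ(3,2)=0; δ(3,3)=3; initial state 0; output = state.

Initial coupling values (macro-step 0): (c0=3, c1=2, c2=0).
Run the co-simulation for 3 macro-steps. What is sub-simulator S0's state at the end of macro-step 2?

macro 1: S0 reads c1=2 → after 2×micro: 4; S1 reads c1=2 → after 1×micro: 1; S2 reads c2=0 → after 1×micro: 1 ⇒ (c0=4, c1=1, c2=1)
macro 2: S0 reads c1=1 → after 2×micro: 2; S1 reads c1=1 → after 1×micro: 3; S2 reads c2=1 → after 1×micro: 3 ⇒ (c0=2, c1=3, c2=3)
macro 3: S0 reads c1=3 → after 2×micro: 6; S1 reads c1=3 → after 1×micro: 1; S2 reads c2=3 → after 1×micro: 3 ⇒ (c0=6, c1=1, c2=3)

S0 state at macro-step 2 = 2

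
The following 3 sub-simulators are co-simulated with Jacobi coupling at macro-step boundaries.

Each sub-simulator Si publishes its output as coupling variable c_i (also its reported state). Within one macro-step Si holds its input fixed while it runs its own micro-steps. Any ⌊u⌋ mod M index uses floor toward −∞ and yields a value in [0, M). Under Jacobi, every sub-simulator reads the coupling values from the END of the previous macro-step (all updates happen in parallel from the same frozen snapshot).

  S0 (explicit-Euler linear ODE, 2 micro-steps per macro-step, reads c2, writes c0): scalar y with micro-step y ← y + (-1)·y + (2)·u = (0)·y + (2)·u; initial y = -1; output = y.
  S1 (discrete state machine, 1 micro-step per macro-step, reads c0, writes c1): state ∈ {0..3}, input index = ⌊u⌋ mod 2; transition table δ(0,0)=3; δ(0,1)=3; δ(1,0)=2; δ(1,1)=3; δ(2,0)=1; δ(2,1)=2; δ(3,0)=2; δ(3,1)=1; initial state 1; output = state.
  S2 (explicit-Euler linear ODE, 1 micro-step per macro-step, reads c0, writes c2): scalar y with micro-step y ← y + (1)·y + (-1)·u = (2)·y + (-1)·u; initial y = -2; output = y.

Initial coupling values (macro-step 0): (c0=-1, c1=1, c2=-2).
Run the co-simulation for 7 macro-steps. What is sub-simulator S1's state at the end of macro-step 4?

macro 1: S0 reads c2=-2 → after 2×micro: -4; S1 reads c0=-1 → after 1×micro: 3; S2 reads c0=-1 → after 1×micro: -3 ⇒ (c0=-4, c1=3, c2=-3)
macro 2: S0 reads c2=-3 → after 2×micro: -6; S1 reads c0=-4 → after 1×micro: 2; S2 reads c0=-4 → after 1×micro: -2 ⇒ (c0=-6, c1=2, c2=-2)
macro 3: S0 reads c2=-2 → after 2×micro: -4; S1 reads c0=-6 → after 1×micro: 1; S2 reads c0=-6 → after 1×micro: 2 ⇒ (c0=-4, c1=1, c2=2)
macro 4: S0 reads c2=2 → after 2×micro: 4; S1 reads c0=-4 → after 1×micro: 2; S2 reads c0=-4 → after 1×micro: 8 ⇒ (c0=4, c1=2, c2=8)
macro 5: S0 reads c2=8 → after 2×micro: 16; S1 reads c0=4 → after 1×micro: 1; S2 reads c0=4 → after 1×micro: 12 ⇒ (c0=16, c1=1, c2=12)
macro 6: S0 reads c2=12 → after 2×micro: 24; S1 reads c0=16 → after 1×micro: 2; S2 reads c0=16 → after 1×micro: 8 ⇒ (c0=24, c1=2, c2=8)
macro 7: S0 reads c2=8 → after 2×micro: 16; S1 reads c0=24 → after 1×micro: 1; S2 reads c0=24 → after 1×micro: -8 ⇒ (c0=16, c1=1, c2=-8)

S1 state at macro-step 4 = 2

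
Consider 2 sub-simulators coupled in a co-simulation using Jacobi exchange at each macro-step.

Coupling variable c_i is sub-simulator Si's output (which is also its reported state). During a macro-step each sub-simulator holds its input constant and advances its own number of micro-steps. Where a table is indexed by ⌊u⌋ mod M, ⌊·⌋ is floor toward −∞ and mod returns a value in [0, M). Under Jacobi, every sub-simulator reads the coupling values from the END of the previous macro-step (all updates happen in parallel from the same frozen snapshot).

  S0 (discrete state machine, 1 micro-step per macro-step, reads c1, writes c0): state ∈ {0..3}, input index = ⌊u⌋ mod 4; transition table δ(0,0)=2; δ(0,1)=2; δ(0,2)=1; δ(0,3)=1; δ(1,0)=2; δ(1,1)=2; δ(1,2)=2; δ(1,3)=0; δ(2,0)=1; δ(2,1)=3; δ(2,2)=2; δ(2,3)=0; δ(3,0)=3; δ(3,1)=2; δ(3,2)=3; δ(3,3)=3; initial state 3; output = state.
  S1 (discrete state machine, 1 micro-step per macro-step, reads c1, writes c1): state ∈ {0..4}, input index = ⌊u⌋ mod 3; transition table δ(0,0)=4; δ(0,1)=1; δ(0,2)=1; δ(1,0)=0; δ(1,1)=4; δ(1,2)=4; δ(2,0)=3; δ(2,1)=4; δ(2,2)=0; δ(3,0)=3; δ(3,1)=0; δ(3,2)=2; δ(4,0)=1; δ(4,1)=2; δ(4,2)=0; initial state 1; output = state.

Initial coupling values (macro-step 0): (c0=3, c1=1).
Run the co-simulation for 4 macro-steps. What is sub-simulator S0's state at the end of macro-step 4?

S0 state at macro-step 4 = 1

macro 1: S0 reads c1=1 → after 1×micro: 2; S1 reads c1=1 → after 1×micro: 4 ⇒ (c0=2, c1=4)
macro 2: S0 reads c1=4 → after 1×micro: 1; S1 reads c1=4 → after 1×micro: 2 ⇒ (c0=1, c1=2)
macro 3: S0 reads c1=2 → after 1×micro: 2; S1 reads c1=2 → after 1×micro: 0 ⇒ (c0=2, c1=0)
macro 4: S0 reads c1=0 → after 1×micro: 1; S1 reads c1=0 → after 1×micro: 4 ⇒ (c0=1, c1=4)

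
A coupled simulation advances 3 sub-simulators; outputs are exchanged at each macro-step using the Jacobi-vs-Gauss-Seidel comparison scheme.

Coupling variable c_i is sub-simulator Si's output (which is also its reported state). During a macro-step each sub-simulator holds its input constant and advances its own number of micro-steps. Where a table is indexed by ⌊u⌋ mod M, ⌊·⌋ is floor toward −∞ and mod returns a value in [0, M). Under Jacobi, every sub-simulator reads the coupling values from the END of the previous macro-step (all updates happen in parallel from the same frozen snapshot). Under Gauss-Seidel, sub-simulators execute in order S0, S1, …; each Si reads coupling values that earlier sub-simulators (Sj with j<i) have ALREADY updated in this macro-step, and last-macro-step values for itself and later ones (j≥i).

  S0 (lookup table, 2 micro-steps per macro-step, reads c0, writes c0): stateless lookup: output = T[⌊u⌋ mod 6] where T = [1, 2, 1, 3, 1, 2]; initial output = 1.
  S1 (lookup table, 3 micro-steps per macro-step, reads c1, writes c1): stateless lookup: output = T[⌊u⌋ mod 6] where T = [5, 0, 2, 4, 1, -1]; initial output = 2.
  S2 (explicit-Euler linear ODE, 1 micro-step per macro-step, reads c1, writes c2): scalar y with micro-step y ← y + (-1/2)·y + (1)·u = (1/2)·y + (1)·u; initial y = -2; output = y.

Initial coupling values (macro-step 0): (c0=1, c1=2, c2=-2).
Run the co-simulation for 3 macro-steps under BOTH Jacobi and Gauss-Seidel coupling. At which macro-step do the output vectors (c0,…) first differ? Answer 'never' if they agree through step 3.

[Jacobi] macro 1: S0 reads c0=1 → after 2×micro: 2; S1 reads c1=2 → after 3×micro: 2; S2 reads c1=2 → after 1×micro: 1 ⇒ (c0=2, c1=2, c2=1)
[Jacobi] macro 2: S0 reads c0=2 → after 2×micro: 1; S1 reads c1=2 → after 3×micro: 2; S2 reads c1=2 → after 1×micro: 5/2 ⇒ (c0=1, c1=2, c2=5/2)
[Jacobi] macro 3: S0 reads c0=1 → after 2×micro: 2; S1 reads c1=2 → after 3×micro: 2; S2 reads c1=2 → after 1×micro: 13/4 ⇒ (c0=2, c1=2, c2=13/4)
[Gauss-Seidel] macro 1: S0 reads c0=1 → after 2×micro: 2; S1 reads c1=2 → after 3×micro: 2; S2 reads c1=2 → after 1×micro: 1 ⇒ (c0=2, c1=2, c2=1)
[Gauss-Seidel] macro 2: S0 reads c0=2 → after 2×micro: 1; S1 reads c1=2 → after 3×micro: 2; S2 reads c1=2 → after 1×micro: 5/2 ⇒ (c0=1, c1=2, c2=5/2)
[Gauss-Seidel] macro 3: S0 reads c0=1 → after 2×micro: 2; S1 reads c1=2 → after 3×micro: 2; S2 reads c1=2 → after 1×micro: 13/4 ⇒ (c0=2, c1=2, c2=13/4)

first divergence at macro-step: never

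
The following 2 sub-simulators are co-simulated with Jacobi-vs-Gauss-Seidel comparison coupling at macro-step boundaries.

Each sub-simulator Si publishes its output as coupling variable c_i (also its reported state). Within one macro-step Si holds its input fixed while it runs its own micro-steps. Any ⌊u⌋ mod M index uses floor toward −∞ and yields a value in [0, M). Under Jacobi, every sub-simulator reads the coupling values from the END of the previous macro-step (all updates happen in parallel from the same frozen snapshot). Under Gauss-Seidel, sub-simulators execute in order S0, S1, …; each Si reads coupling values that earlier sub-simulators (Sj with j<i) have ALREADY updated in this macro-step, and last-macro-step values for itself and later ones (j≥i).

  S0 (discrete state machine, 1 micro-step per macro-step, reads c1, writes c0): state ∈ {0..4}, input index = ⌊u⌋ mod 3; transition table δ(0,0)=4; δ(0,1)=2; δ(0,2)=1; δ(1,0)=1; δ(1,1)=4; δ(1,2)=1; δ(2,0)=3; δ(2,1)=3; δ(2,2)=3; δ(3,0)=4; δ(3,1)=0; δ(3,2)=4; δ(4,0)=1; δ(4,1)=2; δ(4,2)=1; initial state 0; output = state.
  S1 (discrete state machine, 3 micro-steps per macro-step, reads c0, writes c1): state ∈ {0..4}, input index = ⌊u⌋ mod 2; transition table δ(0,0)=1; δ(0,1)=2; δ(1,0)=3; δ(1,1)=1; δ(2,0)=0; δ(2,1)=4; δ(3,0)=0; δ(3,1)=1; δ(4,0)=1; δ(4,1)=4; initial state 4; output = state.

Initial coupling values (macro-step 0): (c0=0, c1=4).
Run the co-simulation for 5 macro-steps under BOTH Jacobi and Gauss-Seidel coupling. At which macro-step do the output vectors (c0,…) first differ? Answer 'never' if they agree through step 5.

[Jacobi] macro 1: S0 reads c1=4 → after 1×micro: 2; S1 reads c0=0 → after 3×micro: 0 ⇒ (c0=2, c1=0)
[Jacobi] macro 2: S0 reads c1=0 → after 1×micro: 3; S1 reads c0=2 → after 3×micro: 0 ⇒ (c0=3, c1=0)
[Jacobi] macro 3: S0 reads c1=0 → after 1×micro: 4; S1 reads c0=3 → after 3×micro: 4 ⇒ (c0=4, c1=4)
[Jacobi] macro 4: S0 reads c1=4 → after 1×micro: 2; S1 reads c0=4 → after 3×micro: 0 ⇒ (c0=2, c1=0)
[Jacobi] macro 5: S0 reads c1=0 → after 1×micro: 3; S1 reads c0=2 → after 3×micro: 0 ⇒ (c0=3, c1=0)
[Gauss-Seidel] macro 1: S0 reads c1=4 → after 1×micro: 2; S1 reads c0=2 → after 3×micro: 0 ⇒ (c0=2, c1=0)
[Gauss-Seidel] macro 2: S0 reads c1=0 → after 1×micro: 3; S1 reads c0=3 → after 3×micro: 4 ⇒ (c0=3, c1=4)
[Gauss-Seidel] macro 3: S0 reads c1=4 → after 1×micro: 0; S1 reads c0=0 → after 3×micro: 0 ⇒ (c0=0, c1=0)
[Gauss-Seidel] macro 4: S0 reads c1=0 → after 1×micro: 4; S1 reads c0=4 → after 3×micro: 0 ⇒ (c0=4, c1=0)
[Gauss-Seidel] macro 5: S0 reads c1=0 → after 1×micro: 1; S1 reads c0=1 → after 3×micro: 4 ⇒ (c0=1, c1=4)

first divergence at macro-step: 2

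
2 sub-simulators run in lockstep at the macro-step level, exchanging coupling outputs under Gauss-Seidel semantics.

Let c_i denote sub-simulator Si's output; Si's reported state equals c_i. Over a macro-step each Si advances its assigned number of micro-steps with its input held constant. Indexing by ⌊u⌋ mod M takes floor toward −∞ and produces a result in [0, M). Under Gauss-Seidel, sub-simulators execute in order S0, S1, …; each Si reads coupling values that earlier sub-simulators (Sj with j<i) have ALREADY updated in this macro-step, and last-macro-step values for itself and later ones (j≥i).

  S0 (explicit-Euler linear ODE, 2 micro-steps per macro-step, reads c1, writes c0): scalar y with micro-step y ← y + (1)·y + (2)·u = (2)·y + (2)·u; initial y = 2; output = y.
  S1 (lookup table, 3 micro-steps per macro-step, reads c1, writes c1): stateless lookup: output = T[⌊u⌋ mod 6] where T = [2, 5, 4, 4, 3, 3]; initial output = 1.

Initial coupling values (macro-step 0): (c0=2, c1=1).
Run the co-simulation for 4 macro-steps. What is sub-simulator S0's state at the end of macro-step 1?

S0 state at macro-step 1 = 14

macro 1: S0 reads c1=1 → after 2×micro: 14; S1 reads c1=1 → after 3×micro: 5 ⇒ (c0=14, c1=5)
macro 2: S0 reads c1=5 → after 2×micro: 86; S1 reads c1=5 → after 3×micro: 3 ⇒ (c0=86, c1=3)
macro 3: S0 reads c1=3 → after 2×micro: 362; S1 reads c1=3 → after 3×micro: 4 ⇒ (c0=362, c1=4)
macro 4: S0 reads c1=4 → after 2×micro: 1472; S1 reads c1=4 → after 3×micro: 3 ⇒ (c0=1472, c1=3)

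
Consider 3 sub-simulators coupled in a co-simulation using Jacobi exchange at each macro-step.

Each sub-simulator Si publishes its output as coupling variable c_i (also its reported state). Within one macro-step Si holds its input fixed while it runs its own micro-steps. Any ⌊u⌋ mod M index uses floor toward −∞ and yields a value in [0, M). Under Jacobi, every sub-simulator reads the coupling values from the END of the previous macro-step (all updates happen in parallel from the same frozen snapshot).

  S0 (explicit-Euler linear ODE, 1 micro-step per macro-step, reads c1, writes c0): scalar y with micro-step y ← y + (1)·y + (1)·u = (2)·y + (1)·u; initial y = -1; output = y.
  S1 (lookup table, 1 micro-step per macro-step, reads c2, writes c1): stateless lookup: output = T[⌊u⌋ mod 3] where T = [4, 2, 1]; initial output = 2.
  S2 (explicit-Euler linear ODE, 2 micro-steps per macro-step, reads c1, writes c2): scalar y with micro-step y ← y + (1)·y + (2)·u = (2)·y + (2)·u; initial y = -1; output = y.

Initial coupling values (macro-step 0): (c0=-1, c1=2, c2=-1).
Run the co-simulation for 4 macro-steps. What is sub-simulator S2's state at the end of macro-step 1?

macro 1: S0 reads c1=2 → after 1×micro: 0; S1 reads c2=-1 → after 1×micro: 1; S2 reads c1=2 → after 2×micro: 8 ⇒ (c0=0, c1=1, c2=8)
macro 2: S0 reads c1=1 → after 1×micro: 1; S1 reads c2=8 → after 1×micro: 1; S2 reads c1=1 → after 2×micro: 38 ⇒ (c0=1, c1=1, c2=38)
macro 3: S0 reads c1=1 → after 1×micro: 3; S1 reads c2=38 → after 1×micro: 1; S2 reads c1=1 → after 2×micro: 158 ⇒ (c0=3, c1=1, c2=158)
macro 4: S0 reads c1=1 → after 1×micro: 7; S1 reads c2=158 → after 1×micro: 1; S2 reads c1=1 → after 2×micro: 638 ⇒ (c0=7, c1=1, c2=638)

S2 state at macro-step 1 = 8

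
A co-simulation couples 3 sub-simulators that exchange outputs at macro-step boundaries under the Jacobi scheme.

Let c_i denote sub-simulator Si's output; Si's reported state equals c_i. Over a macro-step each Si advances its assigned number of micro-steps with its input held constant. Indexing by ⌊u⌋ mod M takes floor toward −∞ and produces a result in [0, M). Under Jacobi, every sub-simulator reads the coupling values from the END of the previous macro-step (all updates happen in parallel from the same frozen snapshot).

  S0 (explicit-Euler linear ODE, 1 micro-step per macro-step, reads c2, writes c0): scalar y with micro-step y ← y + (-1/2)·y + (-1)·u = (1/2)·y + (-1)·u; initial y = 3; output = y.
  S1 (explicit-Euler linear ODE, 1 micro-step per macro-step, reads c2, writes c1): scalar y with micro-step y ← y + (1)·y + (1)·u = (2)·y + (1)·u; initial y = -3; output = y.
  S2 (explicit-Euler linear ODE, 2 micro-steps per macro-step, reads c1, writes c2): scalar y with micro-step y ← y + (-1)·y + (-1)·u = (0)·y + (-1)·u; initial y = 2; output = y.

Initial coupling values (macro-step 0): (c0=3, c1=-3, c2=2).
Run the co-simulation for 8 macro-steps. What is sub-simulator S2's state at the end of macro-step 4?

S2 state at macro-step 4 = 6

macro 1: S0 reads c2=2 → after 1×micro: -1/2; S1 reads c2=2 → after 1×micro: -4; S2 reads c1=-3 → after 2×micro: 3 ⇒ (c0=-1/2, c1=-4, c2=3)
macro 2: S0 reads c2=3 → after 1×micro: -13/4; S1 reads c2=3 → after 1×micro: -5; S2 reads c1=-4 → after 2×micro: 4 ⇒ (c0=-13/4, c1=-5, c2=4)
macro 3: S0 reads c2=4 → after 1×micro: -45/8; S1 reads c2=4 → after 1×micro: -6; S2 reads c1=-5 → after 2×micro: 5 ⇒ (c0=-45/8, c1=-6, c2=5)
macro 4: S0 reads c2=5 → after 1×micro: -125/16; S1 reads c2=5 → after 1×micro: -7; S2 reads c1=-6 → after 2×micro: 6 ⇒ (c0=-125/16, c1=-7, c2=6)
macro 5: S0 reads c2=6 → after 1×micro: -317/32; S1 reads c2=6 → after 1×micro: -8; S2 reads c1=-7 → after 2×micro: 7 ⇒ (c0=-317/32, c1=-8, c2=7)
macro 6: S0 reads c2=7 → after 1×micro: -765/64; S1 reads c2=7 → after 1×micro: -9; S2 reads c1=-8 → after 2×micro: 8 ⇒ (c0=-765/64, c1=-9, c2=8)
macro 7: S0 reads c2=8 → after 1×micro: -1789/128; S1 reads c2=8 → after 1×micro: -10; S2 reads c1=-9 → after 2×micro: 9 ⇒ (c0=-1789/128, c1=-10, c2=9)
macro 8: S0 reads c2=9 → after 1×micro: -4093/256; S1 reads c2=9 → after 1×micro: -11; S2 reads c1=-10 → after 2×micro: 10 ⇒ (c0=-4093/256, c1=-11, c2=10)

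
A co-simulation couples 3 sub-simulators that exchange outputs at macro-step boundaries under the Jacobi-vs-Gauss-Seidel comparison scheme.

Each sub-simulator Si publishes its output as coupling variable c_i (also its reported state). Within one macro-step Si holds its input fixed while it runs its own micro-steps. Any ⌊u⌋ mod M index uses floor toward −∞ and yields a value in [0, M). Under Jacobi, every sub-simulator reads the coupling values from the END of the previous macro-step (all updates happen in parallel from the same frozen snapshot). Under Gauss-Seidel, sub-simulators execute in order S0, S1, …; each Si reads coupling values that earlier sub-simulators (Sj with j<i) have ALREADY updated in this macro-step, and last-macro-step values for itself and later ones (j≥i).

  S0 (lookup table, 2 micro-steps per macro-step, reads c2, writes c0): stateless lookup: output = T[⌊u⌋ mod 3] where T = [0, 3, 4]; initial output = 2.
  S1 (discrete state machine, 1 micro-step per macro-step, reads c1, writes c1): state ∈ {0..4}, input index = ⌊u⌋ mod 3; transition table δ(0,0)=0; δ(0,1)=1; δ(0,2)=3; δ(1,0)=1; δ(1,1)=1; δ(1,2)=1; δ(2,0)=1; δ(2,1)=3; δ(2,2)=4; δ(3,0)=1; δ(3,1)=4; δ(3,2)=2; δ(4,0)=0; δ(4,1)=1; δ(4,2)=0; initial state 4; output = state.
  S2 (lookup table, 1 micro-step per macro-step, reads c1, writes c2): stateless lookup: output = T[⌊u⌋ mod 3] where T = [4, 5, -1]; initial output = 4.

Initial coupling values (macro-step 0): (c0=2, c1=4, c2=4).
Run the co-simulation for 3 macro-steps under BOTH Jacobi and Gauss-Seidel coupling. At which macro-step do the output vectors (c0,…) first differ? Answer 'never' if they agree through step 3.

[Jacobi] macro 1: S0 reads c2=4 → after 2×micro: 3; S1 reads c1=4 → after 1×micro: 1; S2 reads c1=4 → after 1×micro: 5 ⇒ (c0=3, c1=1, c2=5)
[Jacobi] macro 2: S0 reads c2=5 → after 2×micro: 4; S1 reads c1=1 → after 1×micro: 1; S2 reads c1=1 → after 1×micro: 5 ⇒ (c0=4, c1=1, c2=5)
[Jacobi] macro 3: S0 reads c2=5 → after 2×micro: 4; S1 reads c1=1 → after 1×micro: 1; S2 reads c1=1 → after 1×micro: 5 ⇒ (c0=4, c1=1, c2=5)
[Gauss-Seidel] macro 1: S0 reads c2=4 → after 2×micro: 3; S1 reads c1=4 → after 1×micro: 1; S2 reads c1=1 → after 1×micro: 5 ⇒ (c0=3, c1=1, c2=5)
[Gauss-Seidel] macro 2: S0 reads c2=5 → after 2×micro: 4; S1 reads c1=1 → after 1×micro: 1; S2 reads c1=1 → after 1×micro: 5 ⇒ (c0=4, c1=1, c2=5)
[Gauss-Seidel] macro 3: S0 reads c2=5 → after 2×micro: 4; S1 reads c1=1 → after 1×micro: 1; S2 reads c1=1 → after 1×micro: 5 ⇒ (c0=4, c1=1, c2=5)

first divergence at macro-step: never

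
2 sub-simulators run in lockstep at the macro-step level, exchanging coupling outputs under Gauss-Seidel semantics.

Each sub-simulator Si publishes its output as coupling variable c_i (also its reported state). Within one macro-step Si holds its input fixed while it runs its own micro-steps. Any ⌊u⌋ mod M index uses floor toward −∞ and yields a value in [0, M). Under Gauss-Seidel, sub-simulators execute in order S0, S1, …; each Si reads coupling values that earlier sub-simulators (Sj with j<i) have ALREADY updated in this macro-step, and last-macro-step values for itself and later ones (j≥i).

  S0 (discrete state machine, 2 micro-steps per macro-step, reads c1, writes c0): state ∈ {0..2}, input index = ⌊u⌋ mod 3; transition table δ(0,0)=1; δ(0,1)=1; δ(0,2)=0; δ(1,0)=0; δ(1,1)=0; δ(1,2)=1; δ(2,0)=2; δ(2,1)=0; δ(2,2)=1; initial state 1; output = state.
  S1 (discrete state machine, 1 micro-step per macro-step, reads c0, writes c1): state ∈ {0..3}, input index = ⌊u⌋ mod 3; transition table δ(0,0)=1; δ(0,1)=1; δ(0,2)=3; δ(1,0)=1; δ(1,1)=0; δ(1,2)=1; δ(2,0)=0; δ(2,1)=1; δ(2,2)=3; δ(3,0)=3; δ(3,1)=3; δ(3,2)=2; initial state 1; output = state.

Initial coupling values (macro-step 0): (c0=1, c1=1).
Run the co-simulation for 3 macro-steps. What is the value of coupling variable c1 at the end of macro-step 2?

c1 at macro-step 2 = 1

macro 1: S0 reads c1=1 → after 2×micro: 1; S1 reads c0=1 → after 1×micro: 0 ⇒ (c0=1, c1=0)
macro 2: S0 reads c1=0 → after 2×micro: 1; S1 reads c0=1 → after 1×micro: 1 ⇒ (c0=1, c1=1)
macro 3: S0 reads c1=1 → after 2×micro: 1; S1 reads c0=1 → after 1×micro: 0 ⇒ (c0=1, c1=0)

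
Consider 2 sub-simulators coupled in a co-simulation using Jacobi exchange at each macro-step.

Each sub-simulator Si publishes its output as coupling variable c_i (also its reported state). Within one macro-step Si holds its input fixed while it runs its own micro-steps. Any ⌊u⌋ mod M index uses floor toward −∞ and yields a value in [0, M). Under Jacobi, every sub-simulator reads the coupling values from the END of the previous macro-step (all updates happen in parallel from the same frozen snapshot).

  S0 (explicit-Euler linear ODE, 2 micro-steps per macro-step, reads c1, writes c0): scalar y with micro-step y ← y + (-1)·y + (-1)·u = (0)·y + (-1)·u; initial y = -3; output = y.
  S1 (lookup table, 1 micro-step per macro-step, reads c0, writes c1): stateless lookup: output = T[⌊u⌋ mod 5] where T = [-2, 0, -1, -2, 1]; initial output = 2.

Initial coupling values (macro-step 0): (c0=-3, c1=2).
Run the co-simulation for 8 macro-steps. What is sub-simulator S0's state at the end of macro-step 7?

macro 1: S0 reads c1=2 → after 2×micro: -2; S1 reads c0=-3 → after 1×micro: -1 ⇒ (c0=-2, c1=-1)
macro 2: S0 reads c1=-1 → after 2×micro: 1; S1 reads c0=-2 → after 1×micro: -2 ⇒ (c0=1, c1=-2)
macro 3: S0 reads c1=-2 → after 2×micro: 2; S1 reads c0=1 → after 1×micro: 0 ⇒ (c0=2, c1=0)
macro 4: S0 reads c1=0 → after 2×micro: 0; S1 reads c0=2 → after 1×micro: -1 ⇒ (c0=0, c1=-1)
macro 5: S0 reads c1=-1 → after 2×micro: 1; S1 reads c0=0 → after 1×micro: -2 ⇒ (c0=1, c1=-2)
macro 6: S0 reads c1=-2 → after 2×micro: 2; S1 reads c0=1 → after 1×micro: 0 ⇒ (c0=2, c1=0)
macro 7: S0 reads c1=0 → after 2×micro: 0; S1 reads c0=2 → after 1×micro: -1 ⇒ (c0=0, c1=-1)
macro 8: S0 reads c1=-1 → after 2×micro: 1; S1 reads c0=0 → after 1×micro: -2 ⇒ (c0=1, c1=-2)

S0 state at macro-step 7 = 0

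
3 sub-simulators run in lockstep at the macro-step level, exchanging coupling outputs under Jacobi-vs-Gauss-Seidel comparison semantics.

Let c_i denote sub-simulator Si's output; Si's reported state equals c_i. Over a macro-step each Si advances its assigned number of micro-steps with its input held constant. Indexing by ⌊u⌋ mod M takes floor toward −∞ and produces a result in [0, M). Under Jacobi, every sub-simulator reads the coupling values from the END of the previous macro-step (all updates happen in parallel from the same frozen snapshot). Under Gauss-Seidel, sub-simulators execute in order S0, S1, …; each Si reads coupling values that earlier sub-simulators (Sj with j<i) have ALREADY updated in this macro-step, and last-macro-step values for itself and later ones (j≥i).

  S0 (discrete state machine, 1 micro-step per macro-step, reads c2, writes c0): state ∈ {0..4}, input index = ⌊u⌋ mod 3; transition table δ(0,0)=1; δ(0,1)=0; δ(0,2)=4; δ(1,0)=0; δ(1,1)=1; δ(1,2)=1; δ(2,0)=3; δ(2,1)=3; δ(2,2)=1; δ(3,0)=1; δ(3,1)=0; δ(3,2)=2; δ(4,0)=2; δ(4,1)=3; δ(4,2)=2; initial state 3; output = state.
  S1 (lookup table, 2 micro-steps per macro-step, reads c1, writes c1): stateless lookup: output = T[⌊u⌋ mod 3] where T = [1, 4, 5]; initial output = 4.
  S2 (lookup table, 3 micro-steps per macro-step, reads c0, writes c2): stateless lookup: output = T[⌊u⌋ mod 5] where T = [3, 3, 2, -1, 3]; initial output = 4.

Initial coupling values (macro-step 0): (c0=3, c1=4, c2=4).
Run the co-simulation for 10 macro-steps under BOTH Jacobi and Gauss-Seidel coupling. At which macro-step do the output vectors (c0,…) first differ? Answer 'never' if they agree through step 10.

[Jacobi] macro 1: S0 reads c2=4 → after 1×micro: 0; S1 reads c1=4 → after 2×micro: 4; S2 reads c0=3 → after 3×micro: -1 ⇒ (c0=0, c1=4, c2=-1)
[Jacobi] macro 2: S0 reads c2=-1 → after 1×micro: 4; S1 reads c1=4 → after 2×micro: 4; S2 reads c0=0 → after 3×micro: 3 ⇒ (c0=4, c1=4, c2=3)
[Jacobi] macro 3: S0 reads c2=3 → after 1×micro: 2; S1 reads c1=4 → after 2×micro: 4; S2 reads c0=4 → after 3×micro: 3 ⇒ (c0=2, c1=4, c2=3)
[Jacobi] macro 4: S0 reads c2=3 → after 1×micro: 3; S1 reads c1=4 → after 2×micro: 4; S2 reads c0=2 → after 3×micro: 2 ⇒ (c0=3, c1=4, c2=2)
[Jacobi] macro 5: S0 reads c2=2 → after 1×micro: 2; S1 reads c1=4 → after 2×micro: 4; S2 reads c0=3 → after 3×micro: -1 ⇒ (c0=2, c1=4, c2=-1)
[Jacobi] macro 6: S0 reads c2=-1 → after 1×micro: 1; S1 reads c1=4 → after 2×micro: 4; S2 reads c0=2 → after 3×micro: 2 ⇒ (c0=1, c1=4, c2=2)
[Jacobi] macro 7: S0 reads c2=2 → after 1×micro: 1; S1 reads c1=4 → after 2×micro: 4; S2 reads c0=1 → after 3×micro: 3 ⇒ (c0=1, c1=4, c2=3)
[Jacobi] macro 8: S0 reads c2=3 → after 1×micro: 0; S1 reads c1=4 → after 2×micro: 4; S2 reads c0=1 → after 3×micro: 3 ⇒ (c0=0, c1=4, c2=3)
[Jacobi] macro 9: S0 reads c2=3 → after 1×micro: 1; S1 reads c1=4 → after 2×micro: 4; S2 reads c0=0 → after 3×micro: 3 ⇒ (c0=1, c1=4, c2=3)
[Jacobi] macro 10: S0 reads c2=3 → after 1×micro: 0; S1 reads c1=4 → after 2×micro: 4; S2 reads c0=1 → after 3×micro: 3 ⇒ (c0=0, c1=4, c2=3)
[Gauss-Seidel] macro 1: S0 reads c2=4 → after 1×micro: 0; S1 reads c1=4 → after 2×micro: 4; S2 reads c0=0 → after 3×micro: 3 ⇒ (c0=0, c1=4, c2=3)
[Gauss-Seidel] macro 2: S0 reads c2=3 → after 1×micro: 1; S1 reads c1=4 → after 2×micro: 4; S2 reads c0=1 → after 3×micro: 3 ⇒ (c0=1, c1=4, c2=3)
[Gauss-Seidel] macro 3: S0 reads c2=3 → after 1×micro: 0; S1 reads c1=4 → after 2×micro: 4; S2 reads c0=0 → after 3×micro: 3 ⇒ (c0=0, c1=4, c2=3)
[Gauss-Seidel] macro 4: S0 reads c2=3 → after 1×micro: 1; S1 reads c1=4 → after 2×micro: 4; S2 reads c0=1 → after 3×micro: 3 ⇒ (c0=1, c1=4, c2=3)
[Gauss-Seidel] macro 5: S0 reads c2=3 → after 1×micro: 0; S1 reads c1=4 → after 2×micro: 4; S2 reads c0=0 → after 3×micro: 3 ⇒ (c0=0, c1=4, c2=3)
[Gauss-Seidel] macro 6: S0 reads c2=3 → after 1×micro: 1; S1 reads c1=4 → after 2×micro: 4; S2 reads c0=1 → after 3×micro: 3 ⇒ (c0=1, c1=4, c2=3)
[Gauss-Seidel] macro 7: S0 reads c2=3 → after 1×micro: 0; S1 reads c1=4 → after 2×micro: 4; S2 reads c0=0 → after 3×micro: 3 ⇒ (c0=0, c1=4, c2=3)
[Gauss-Seidel] macro 8: S0 reads c2=3 → after 1×micro: 1; S1 reads c1=4 → after 2×micro: 4; S2 reads c0=1 → after 3×micro: 3 ⇒ (c0=1, c1=4, c2=3)
[Gauss-Seidel] macro 9: S0 reads c2=3 → after 1×micro: 0; S1 reads c1=4 → after 2×micro: 4; S2 reads c0=0 → after 3×micro: 3 ⇒ (c0=0, c1=4, c2=3)
[Gauss-Seidel] macro 10: S0 reads c2=3 → after 1×micro: 1; S1 reads c1=4 → after 2×micro: 4; S2 reads c0=1 → after 3×micro: 3 ⇒ (c0=1, c1=4, c2=3)

first divergence at macro-step: 1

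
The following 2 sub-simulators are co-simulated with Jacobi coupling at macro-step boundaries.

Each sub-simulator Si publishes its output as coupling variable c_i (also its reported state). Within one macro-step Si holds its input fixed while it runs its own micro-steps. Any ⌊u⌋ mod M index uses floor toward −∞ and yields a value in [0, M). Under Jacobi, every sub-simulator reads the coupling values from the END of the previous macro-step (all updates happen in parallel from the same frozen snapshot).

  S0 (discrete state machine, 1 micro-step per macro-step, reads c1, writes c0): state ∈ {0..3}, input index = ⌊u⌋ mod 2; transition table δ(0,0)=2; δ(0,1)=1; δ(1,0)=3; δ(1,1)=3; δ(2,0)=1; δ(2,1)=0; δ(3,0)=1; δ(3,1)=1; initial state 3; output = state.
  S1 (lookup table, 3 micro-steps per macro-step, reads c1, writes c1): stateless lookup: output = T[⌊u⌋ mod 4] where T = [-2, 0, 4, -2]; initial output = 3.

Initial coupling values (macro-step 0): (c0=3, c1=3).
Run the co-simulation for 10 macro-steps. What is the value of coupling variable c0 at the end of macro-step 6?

c0 at macro-step 6 = 3

macro 1: S0 reads c1=3 → after 1×micro: 1; S1 reads c1=3 → after 3×micro: -2 ⇒ (c0=1, c1=-2)
macro 2: S0 reads c1=-2 → after 1×micro: 3; S1 reads c1=-2 → after 3×micro: 4 ⇒ (c0=3, c1=4)
macro 3: S0 reads c1=4 → after 1×micro: 1; S1 reads c1=4 → after 3×micro: -2 ⇒ (c0=1, c1=-2)
macro 4: S0 reads c1=-2 → after 1×micro: 3; S1 reads c1=-2 → after 3×micro: 4 ⇒ (c0=3, c1=4)
macro 5: S0 reads c1=4 → after 1×micro: 1; S1 reads c1=4 → after 3×micro: -2 ⇒ (c0=1, c1=-2)
macro 6: S0 reads c1=-2 → after 1×micro: 3; S1 reads c1=-2 → after 3×micro: 4 ⇒ (c0=3, c1=4)
macro 7: S0 reads c1=4 → after 1×micro: 1; S1 reads c1=4 → after 3×micro: -2 ⇒ (c0=1, c1=-2)
macro 8: S0 reads c1=-2 → after 1×micro: 3; S1 reads c1=-2 → after 3×micro: 4 ⇒ (c0=3, c1=4)
macro 9: S0 reads c1=4 → after 1×micro: 1; S1 reads c1=4 → after 3×micro: -2 ⇒ (c0=1, c1=-2)
macro 10: S0 reads c1=-2 → after 1×micro: 3; S1 reads c1=-2 → after 3×micro: 4 ⇒ (c0=3, c1=4)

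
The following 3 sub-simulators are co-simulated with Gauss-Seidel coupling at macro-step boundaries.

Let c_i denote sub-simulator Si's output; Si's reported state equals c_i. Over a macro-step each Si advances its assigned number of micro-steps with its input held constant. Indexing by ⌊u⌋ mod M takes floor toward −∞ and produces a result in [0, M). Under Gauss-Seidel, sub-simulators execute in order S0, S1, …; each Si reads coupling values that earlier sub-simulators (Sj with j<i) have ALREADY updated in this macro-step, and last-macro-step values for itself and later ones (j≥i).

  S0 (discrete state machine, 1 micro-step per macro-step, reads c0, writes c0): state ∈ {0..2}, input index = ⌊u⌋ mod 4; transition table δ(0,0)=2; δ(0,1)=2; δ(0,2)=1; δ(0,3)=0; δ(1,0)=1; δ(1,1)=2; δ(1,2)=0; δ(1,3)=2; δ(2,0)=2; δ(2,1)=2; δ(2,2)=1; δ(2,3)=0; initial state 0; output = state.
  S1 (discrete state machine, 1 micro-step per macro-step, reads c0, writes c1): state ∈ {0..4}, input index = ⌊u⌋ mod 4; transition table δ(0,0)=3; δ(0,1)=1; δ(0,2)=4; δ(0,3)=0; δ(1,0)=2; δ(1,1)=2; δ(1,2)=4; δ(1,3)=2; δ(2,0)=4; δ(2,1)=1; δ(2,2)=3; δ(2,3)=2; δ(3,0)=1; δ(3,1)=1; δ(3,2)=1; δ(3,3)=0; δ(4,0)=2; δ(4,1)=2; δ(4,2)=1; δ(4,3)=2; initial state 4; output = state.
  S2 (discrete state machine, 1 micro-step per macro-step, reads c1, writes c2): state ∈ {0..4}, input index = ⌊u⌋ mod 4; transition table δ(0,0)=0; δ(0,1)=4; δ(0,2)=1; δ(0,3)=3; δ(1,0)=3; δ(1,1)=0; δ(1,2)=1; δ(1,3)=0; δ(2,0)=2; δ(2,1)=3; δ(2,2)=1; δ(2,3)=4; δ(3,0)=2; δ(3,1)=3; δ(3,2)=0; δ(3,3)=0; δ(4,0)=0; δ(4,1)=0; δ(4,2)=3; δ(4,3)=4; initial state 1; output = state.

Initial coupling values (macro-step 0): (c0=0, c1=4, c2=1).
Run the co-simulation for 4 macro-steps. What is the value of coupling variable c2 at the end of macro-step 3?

c2 at macro-step 3 = 0

macro 1: S0 reads c0=0 → after 1×micro: 2; S1 reads c0=2 → after 1×micro: 1; S2 reads c1=1 → after 1×micro: 0 ⇒ (c0=2, c1=1, c2=0)
macro 2: S0 reads c0=2 → after 1×micro: 1; S1 reads c0=1 → after 1×micro: 2; S2 reads c1=2 → after 1×micro: 1 ⇒ (c0=1, c1=2, c2=1)
macro 3: S0 reads c0=1 → after 1×micro: 2; S1 reads c0=2 → after 1×micro: 3; S2 reads c1=3 → after 1×micro: 0 ⇒ (c0=2, c1=3, c2=0)
macro 4: S0 reads c0=2 → after 1×micro: 1; S1 reads c0=1 → after 1×micro: 1; S2 reads c1=1 → after 1×micro: 4 ⇒ (c0=1, c1=1, c2=4)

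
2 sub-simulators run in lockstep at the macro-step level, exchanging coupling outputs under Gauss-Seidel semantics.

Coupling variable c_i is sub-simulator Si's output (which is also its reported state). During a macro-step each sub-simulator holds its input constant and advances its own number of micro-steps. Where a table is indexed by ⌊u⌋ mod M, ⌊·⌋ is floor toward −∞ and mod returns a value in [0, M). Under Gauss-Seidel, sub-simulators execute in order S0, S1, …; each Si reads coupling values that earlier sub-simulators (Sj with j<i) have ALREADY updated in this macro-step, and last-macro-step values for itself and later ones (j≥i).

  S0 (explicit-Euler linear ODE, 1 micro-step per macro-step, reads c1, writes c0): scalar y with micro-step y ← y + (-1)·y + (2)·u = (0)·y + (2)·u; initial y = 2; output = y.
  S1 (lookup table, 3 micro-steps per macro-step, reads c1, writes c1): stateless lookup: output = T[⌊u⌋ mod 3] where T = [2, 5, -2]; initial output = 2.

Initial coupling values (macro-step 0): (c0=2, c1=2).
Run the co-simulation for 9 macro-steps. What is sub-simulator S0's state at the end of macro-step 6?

S0 state at macro-step 6 = -4

macro 1: S0 reads c1=2 → after 1×micro: 4; S1 reads c1=2 → after 3×micro: -2 ⇒ (c0=4, c1=-2)
macro 2: S0 reads c1=-2 → after 1×micro: -4; S1 reads c1=-2 → after 3×micro: 5 ⇒ (c0=-4, c1=5)
macro 3: S0 reads c1=5 → after 1×micro: 10; S1 reads c1=5 → after 3×micro: -2 ⇒ (c0=10, c1=-2)
macro 4: S0 reads c1=-2 → after 1×micro: -4; S1 reads c1=-2 → after 3×micro: 5 ⇒ (c0=-4, c1=5)
macro 5: S0 reads c1=5 → after 1×micro: 10; S1 reads c1=5 → after 3×micro: -2 ⇒ (c0=10, c1=-2)
macro 6: S0 reads c1=-2 → after 1×micro: -4; S1 reads c1=-2 → after 3×micro: 5 ⇒ (c0=-4, c1=5)
macro 7: S0 reads c1=5 → after 1×micro: 10; S1 reads c1=5 → after 3×micro: -2 ⇒ (c0=10, c1=-2)
macro 8: S0 reads c1=-2 → after 1×micro: -4; S1 reads c1=-2 → after 3×micro: 5 ⇒ (c0=-4, c1=5)
macro 9: S0 reads c1=5 → after 1×micro: 10; S1 reads c1=5 → after 3×micro: -2 ⇒ (c0=10, c1=-2)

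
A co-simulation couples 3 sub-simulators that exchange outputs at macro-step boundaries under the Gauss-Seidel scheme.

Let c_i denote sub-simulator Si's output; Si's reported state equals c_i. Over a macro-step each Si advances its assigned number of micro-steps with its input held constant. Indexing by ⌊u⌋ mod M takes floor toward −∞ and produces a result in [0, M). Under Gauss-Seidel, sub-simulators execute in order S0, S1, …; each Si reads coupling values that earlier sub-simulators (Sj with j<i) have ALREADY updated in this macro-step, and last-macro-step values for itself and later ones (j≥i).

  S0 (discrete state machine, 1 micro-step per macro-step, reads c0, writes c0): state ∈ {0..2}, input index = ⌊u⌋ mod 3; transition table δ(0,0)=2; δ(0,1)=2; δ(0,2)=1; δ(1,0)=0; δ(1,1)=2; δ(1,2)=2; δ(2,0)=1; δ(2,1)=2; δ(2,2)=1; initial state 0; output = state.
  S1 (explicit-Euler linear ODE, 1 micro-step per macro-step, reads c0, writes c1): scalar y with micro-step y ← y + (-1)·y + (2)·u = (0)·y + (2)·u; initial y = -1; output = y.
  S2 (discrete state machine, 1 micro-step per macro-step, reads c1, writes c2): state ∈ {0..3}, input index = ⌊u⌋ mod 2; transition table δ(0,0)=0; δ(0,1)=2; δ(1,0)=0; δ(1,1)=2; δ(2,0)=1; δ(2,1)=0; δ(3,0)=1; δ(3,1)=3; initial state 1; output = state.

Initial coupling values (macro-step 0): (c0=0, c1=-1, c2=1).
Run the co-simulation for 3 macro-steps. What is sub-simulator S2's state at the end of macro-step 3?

S2 state at macro-step 3 = 0

macro 1: S0 reads c0=0 → after 1×micro: 2; S1 reads c0=2 → after 1×micro: 4; S2 reads c1=4 → after 1×micro: 0 ⇒ (c0=2, c1=4, c2=0)
macro 2: S0 reads c0=2 → after 1×micro: 1; S1 reads c0=1 → after 1×micro: 2; S2 reads c1=2 → after 1×micro: 0 ⇒ (c0=1, c1=2, c2=0)
macro 3: S0 reads c0=1 → after 1×micro: 2; S1 reads c0=2 → after 1×micro: 4; S2 reads c1=4 → after 1×micro: 0 ⇒ (c0=2, c1=4, c2=0)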